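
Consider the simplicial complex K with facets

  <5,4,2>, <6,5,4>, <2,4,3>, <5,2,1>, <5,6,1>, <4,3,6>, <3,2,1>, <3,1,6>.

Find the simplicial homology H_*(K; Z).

Fix the vertex order 1 < 2 < 3 < 4 < 5 < 6 and write every simplex with vertices in increasing order. Then dim K = 2 and the simplices of K are:

  0-simplices (6): [1], [2], [3], [4], [5], [6]
  1-simplices (12): [1,2], [1,3], [1,5], [1,6], [2,3], [2,4], [2,5], [3,4], [3,6], [4,5], [4,6], [5,6]
  2-simplices (8): [1,2,3], [1,2,5], [1,3,6], [1,5,6], [2,3,4], [2,4,5], [3,4,6], [4,5,6]

Hence C_0 ≅ Z^6, C_1 ≅ Z^12, C_2 ≅ Z^8.

∂_1: C_1 → C_0 is given by ∂[p,q] = [q] − [p].
The resulting 6×12 matrix has rank 5, and its Smith normal form has invariant factors (1,1,1,1,1).

The boundary map ∂_2: C_2 → C_1 sends each 2-simplex [p,q,r] to [q,r] − [p,r] + [p,q]. For instance
  ∂[1,2,3] = [2,3] − [1,3] + [1,2],
  ∂[4,5,6] = [5,6] − [4,6] + [4,5].
This gives a 12×8 integer matrix of rank 7; reducing to Smith normal form yields diagonal entries (1,1,1,1,1,1,1).

Computing H_k = (kernel of ∂_k) / (image of ∂_{k+1}):

  H_0: rank C_0 − rank ∂_1 = 6 − 5 = 1, and the invariant factors of ∂_1 are all 1, so H_0 = Z.
  H_1: rank ker ∂_1 − rank ∂_2 = (12 − 5) − 7 = 0, and the invariant factors of ∂_2 are all 1, so H_1 = 0.
  H_2: rank ker ∂_2 − rank ∂_3 = (8 − 7) − 0 = 1, and there is no ∂_3, so H_2 = Z.

H_0 ≅ Z,  H_1 = 0,  H_2 ≅ Z.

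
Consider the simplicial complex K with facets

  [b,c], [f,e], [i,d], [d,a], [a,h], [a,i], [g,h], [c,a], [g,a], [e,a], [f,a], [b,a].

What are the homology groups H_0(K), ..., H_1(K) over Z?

Order the vertices as a < b < c < d < e < f < g < h < i. Listing each simplex with vertices in this order, K has dimension 1 with simplices:

  0-simplices (9): a, b, c, d, e, f, g, h, i
  1-simplices (12): ab, ac, ad, ae, af, ag, ah, ai, bc, di, ef, gh

so the chain groups are C_0 ≅ Z^9, C_1 ≅ Z^12.

Boundary ∂_1: C_1 → C_0 maps an edge to its endpoints' difference, ∂[p,q] = q − p. For instance
  ∂ab = b − a.
The 9×12 boundary matrix has rank 8 and Smith normal form diag(1,1,1,1,1,1,1,1).

Computing H_k = (kernel of ∂_k) / (image of ∂_{k+1}):

  H_0: rank C_0 − rank ∂_1 = 9 − 8 = 1, and the invariant factors of ∂_1 are all 1, so H_0 = Z.
  H_1: rank ker ∂_1 − rank ∂_2 = (12 − 8) − 0 = 4, and there is no ∂_2, so H_1 = Z^4.

As a check, the Euler characteristic is 9 − 12 = -3, which agrees with 1 − 4 = -3.

H_0 = Z,  H_1 = Z^4.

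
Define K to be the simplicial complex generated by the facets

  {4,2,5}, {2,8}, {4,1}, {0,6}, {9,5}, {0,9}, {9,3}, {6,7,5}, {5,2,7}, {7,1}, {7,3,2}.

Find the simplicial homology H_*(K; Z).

Order the vertices as 0 < 1 < 2 < 3 < 4 < 5 < 6 < 7 < 8 < 9. Listing each simplex with vertices in this order, K has dimension 2 with simplices:

  0-simplices (10): [0], [1], [2], [3], [4], [5], [6], [7], [8], [9]
  1-simplices (16): [0,6], [0,9], [1,4], [1,7], [2,3], [2,4], [2,5], [2,7], [2,8], [3,7], [3,9], [4,5], [5,6], [5,7], [5,9], [6,7]
  2-simplices (4): [2,3,7], [2,4,5], [2,5,7], [5,6,7]

so the chain groups are C_0 ≅ Z^10, C_1 ≅ Z^16, C_2 ≅ Z^4.

The boundary map ∂_1: C_1 → C_0 sends each edge [p,q] (with p < q) to q − p. For instance
  ∂[2,4] = [4] − [2].
As a 10×16 matrix over Z this has rank 9, with invariant factors (1,1,1,1,1,1,1,1,1).

∂_2: C_2 → C_1 maps a triangle to the signed sum of its edges. For instance
  ∂[5,6,7] = [6,7] − [5,7] + [5,6],
  ∂[2,4,5] = [4,5] − [2,5] + [2,4].
The resulting 16×4 matrix has rank 4, and its Smith normal form has invariant factors (1,1,1,1).

Now H_k = ker ∂_k / im ∂_{k+1}, so:

  H_0: rank C_0 − rank ∂_1 = 10 − 9 = 1, and the invariant factors of ∂_1 are all 1, so H_0 = Z.
  H_1: rank ker ∂_1 − rank ∂_2 = (16 − 9) − 4 = 3, and the invariant factors of ∂_2 are all 1, so H_1 = Z^3.
  H_2: rank ker ∂_2 − rank ∂_3 = (4 − 4) − 0 = 0, and there is no ∂_3, so H_2 = 0.

H_0 ≅ Z,  H_1 ≅ Z^3,  H_2 = 0.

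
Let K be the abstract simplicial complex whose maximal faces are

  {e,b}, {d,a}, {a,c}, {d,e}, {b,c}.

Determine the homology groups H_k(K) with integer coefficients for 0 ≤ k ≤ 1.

Take the total order a < b < c < d < e on the vertex set. Then K (dimension 1) consists of the simplices:

  0-simplices (5): a, b, c, d, e
  1-simplices (5): ac, ad, bc, be, de

Hence C_0 ≅ Z^5, C_1 ≅ Z^5.

The boundary map ∂_1: C_1 → C_0 maps an edge to its endpoints' difference, ∂[p,q] = q − p.
This gives a 5×5 integer matrix of rank 4; reducing to Smith normal form yields diagonal entries (1,1,1,1).

From H_k ≅ ker(∂_k) / im(∂_{k+1}) we obtain:

  H_0: rank C_0 − rank ∂_1 = 5 − 4 = 1, and the invariant factors of ∂_1 are all 1, so H_0 = Z.
  H_1: rank ker ∂_1 − rank ∂_2 = (5 − 4) − 0 = 1, and there is no ∂_2, so H_1 = Z.

(K is a triangulation of the circle S^1.)

H_0 ≅ Z,  H_1 ≅ Z.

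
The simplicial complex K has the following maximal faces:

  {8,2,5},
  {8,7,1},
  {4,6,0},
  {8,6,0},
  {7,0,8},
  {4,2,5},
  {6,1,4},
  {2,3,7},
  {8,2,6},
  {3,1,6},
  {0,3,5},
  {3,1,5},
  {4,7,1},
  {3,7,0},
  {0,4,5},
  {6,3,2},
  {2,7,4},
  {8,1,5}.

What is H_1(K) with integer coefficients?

H_1 = Z^2.

Fix the vertex order 0 < 1 < 2 < 3 < 4 < 5 < 6 < 7 < 8 and write every simplex with vertices in increasing order. Then dim K = 2 and the simplices of K are:

  0-simplices (9): [0], [1], [2], [3], [4], [5], [6], [7], [8]
  1-simplices (27): (27 of them)
  2-simplices (18): [0,3,5], [0,3,7], [0,4,5], [0,4,6], [0,6,8], [0,7,8], [1,3,5], [1,3,6], [1,4,6], [1,4,7], [1,5,8], [1,7,8], [2,3,6], [2,3,7], [2,4,5], [2,4,7], [2,5,8], [2,6,8]

giving chain groups C_0 ≅ Z^9, C_1 ≅ Z^27, C_2 ≅ Z^18.

∂_1: C_1 → C_0 is given by ∂[p,q] = [q] − [p]. For instance
  ∂[0,4] = [4] − [0].
As a 9×27 matrix over Z this has rank 8, with invariant factors (1,1,1,1,1,1,1,1).

The boundary map ∂_2: C_2 → C_1 sends each 2-simplex [p,q,r] to [q,r] − [p,r] + [p,q]. For instance
  ∂[1,4,6] = [4,6] − [1,6] + [1,4],
  ∂[1,3,6] = [3,6] − [1,6] + [1,3].
The 27×18 boundary matrix has rank 17 and Smith normal form diag(1,1,1,1,1,1,1,1,1,1,1,1,1,1,1,1,1).

Now H_k = ker ∂_k / im ∂_{k+1}, so:

  H_1: rank ker ∂_1 − rank ∂_2 = (27 − 8) − 17 = 2, and the invariant factors of ∂_2 are all 1, so H_1 = Z^2.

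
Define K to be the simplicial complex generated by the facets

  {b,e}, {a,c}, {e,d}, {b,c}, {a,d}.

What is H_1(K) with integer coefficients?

H_1 ≅ Z.

Fix the vertex order a < b < c < d < e and write every simplex with vertices in increasing order. Then dim K = 1 and the simplices of K are:

  0-simplices (5): a, b, c, d, e
  1-simplices (5): ac, ad, bc, be, de

Hence C_0 ≅ Z^5, C_1 ≅ Z^5.

Boundary ∂_1: C_1 → C_0 sends each edge [p,q] (with p < q) to q − p.
The 5×5 boundary matrix has rank 4 and Smith normal form diag(1,1,1,1).

Computing H_k = (kernel of ∂_k) / (image of ∂_{k+1}):

  H_1: rank ker ∂_1 − rank ∂_2 = (5 − 4) − 0 = 1, and there is no ∂_2, so H_1 = Z.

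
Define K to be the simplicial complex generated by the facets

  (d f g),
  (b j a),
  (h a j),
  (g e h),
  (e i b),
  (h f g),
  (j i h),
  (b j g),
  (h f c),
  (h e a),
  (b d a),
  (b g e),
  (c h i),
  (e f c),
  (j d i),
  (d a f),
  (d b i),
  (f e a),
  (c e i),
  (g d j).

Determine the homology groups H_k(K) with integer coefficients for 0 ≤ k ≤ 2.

Fix the vertex order a < b < c < d < e < f < g < h < i < j and write every simplex with vertices in increasing order. Then dim K = 2 and the simplices of K are:

  0-simplices (10): a, b, c, d, e, f, g, h, i, j
  1-simplices (30): ab, ad, ae, af, ah, aj, bd, be, bg, bi, bj, ce, cf, ch, ci, df, dg, di, dj, ef, eg, eh, ei, fg, fh, gh, gj, hi, hj, ij
  2-simplices (20): abd, abj, adf, aef, aeh, ahj, bdi, beg, bei, bgj, cef, cei, cfh, chi, dfg, dgj, dij, egh, fgh, hij

giving chain groups C_0 ≅ Z^10, C_1 ≅ Z^30, C_2 ≅ Z^20.

∂_1: C_1 → C_0 sends each edge [p,q] (with p < q) to q − p. For instance
  ∂gj = j − g.
The resulting 10×30 matrix has rank 9, and its Smith normal form has invariant factors (1,1,1,1,1,1,1,1,1).

The boundary map ∂_2: C_2 → C_1 maps a triangle to the signed sum of its edges. For instance
  ∂beg = eg − bg + be,
  ∂hij = ij − hj + hi.
This gives a 30×20 integer matrix of rank 20; reducing to Smith normal form yields diagonal entries (1,1,1,1,1,1,1,1,1,1,1,1,1,1,1,1,1,1,1,2).

From H_k ≅ ker(∂_k) / im(∂_{k+1}) we obtain:

  H_0: rank C_0 − rank ∂_1 = 10 − 9 = 1, and the invariant factors of ∂_1 are all 1, so H_0 ≅ Z.
  H_1: rank ker ∂_1 − rank ∂_2 = (30 − 9) − 20 = 1, and ∂_2 has invariant factor 2 > 1, so H_1 ≅ Z ⊕ Z/2Z.
  H_2: rank ker ∂_2 − rank ∂_3 = (20 − 20) − 0 = 0, and there is no ∂_3, so H_2 ≅ 0.

H_0 = Z,  H_1 = Z ⊕ Z/2Z,  H_2 = 0.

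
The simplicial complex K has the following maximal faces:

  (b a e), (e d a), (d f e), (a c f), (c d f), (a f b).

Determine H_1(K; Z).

Fix the vertex order a < b < c < d < e < f and write every simplex with vertices in increasing order. Then dim K = 2 and the simplices of K are:

  0-simplices (6): a, b, c, d, e, f
  1-simplices (12): ab, ac, ad, ae, af, be, bf, cd, cf, de, df, ef
  2-simplices (6): abe, abf, acf, ade, cdf, def

Hence C_0 ≅ Z^6, C_1 ≅ Z^12, C_2 ≅ Z^6.

Boundary ∂_1: C_1 → C_0 maps an edge to its endpoints' difference, ∂[p,q] = q − p.
As a 6×12 matrix over Z this has rank 5, with invariant factors (1,1,1,1,1).

The boundary map ∂_2: C_2 → C_1 maps a triangle to the signed sum of its edges. For instance
  ∂abf = bf − af + ab,
  ∂cdf = df − cf + cd.
This gives a 12×6 integer matrix of rank 6; reducing to Smith normal form yields diagonal entries (1,1,1,1,1,1).

Now H_k = ker ∂_k / im ∂_{k+1}, so:

  H_1: rank ker ∂_1 − rank ∂_2 = (12 − 5) − 6 = 1, and the invariant factors of ∂_2 are all 1, so H_1 ≅ Z.

H_1 ≅ Z.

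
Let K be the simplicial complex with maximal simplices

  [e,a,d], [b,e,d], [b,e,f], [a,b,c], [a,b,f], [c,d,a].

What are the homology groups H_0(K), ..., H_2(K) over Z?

H_0 ≅ Z,  H_1 ≅ Z,  H_2 = 0.

K has 6 vertices, 12 edges, 6 triangles.
rank ∂_0 = 0, rank ∂_1 = 5 ⇒ b_0 = 6 − 0 − 5 = 1; all invariant factors of ∂_1 are 1 so no torsion. So H_0 ≅ Z.
rank ∂_1 = 5, rank ∂_2 = 6 ⇒ b_1 = 12 − 5 − 6 = 1; all invariant factors of ∂_2 are 1 so no torsion. So H_1 ≅ Z.
rank ∂_2 = 6, rank ∂_3 = 0 ⇒ b_2 = 6 − 6 − 0 = 0. So H_2 ≅ 0.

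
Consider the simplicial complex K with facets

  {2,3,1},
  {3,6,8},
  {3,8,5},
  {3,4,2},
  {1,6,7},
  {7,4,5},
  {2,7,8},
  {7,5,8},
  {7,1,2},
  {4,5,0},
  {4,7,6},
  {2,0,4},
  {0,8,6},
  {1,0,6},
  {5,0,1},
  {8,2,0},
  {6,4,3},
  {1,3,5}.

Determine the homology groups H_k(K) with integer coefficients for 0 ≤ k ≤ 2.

We work with the vertex ordering 0 < 1 < 2 < 3 < 4 < 5 < 6 < 7 < 8. The simplices of K, each written with vertices in increasing order, are:

  0-simplices (9): [0], [1], [2], [3], [4], [5], [6], [7], [8]
  1-simplices (27): (27 of them)
  2-simplices (18): [0,1,5], [0,1,6], [0,2,4], [0,2,8], [0,4,5], [0,6,8], [1,2,3], [1,2,7], [1,3,5], [1,6,7], [2,3,4], [2,7,8], [3,4,6], [3,5,8], [3,6,8], [4,5,7], [4,6,7], [5,7,8]

Hence C_0 ≅ Z^9, C_1 ≅ Z^27, C_2 ≅ Z^18.

∂_1: C_1 → C_0 sends each edge [p,q] (with p < q) to q − p. For instance
  ∂[0,1] = [1] − [0].
The 9×27 boundary matrix has rank 8 and Smith normal form diag(1,1,1,1,1,1,1,1).

∂_2: C_2 → C_1 sends each 2-simplex [p,q,r] to [q,r] − [p,r] + [p,q]. For instance
  ∂[0,2,4] = [2,4] − [0,4] + [0,2],
  ∂[1,3,5] = [3,5] − [1,5] + [1,3].
The 27×18 boundary matrix has rank 17 and Smith normal form diag(1,1,1,1,1,1,1,1,1,1,1,1,1,1,1,1,1).

Computing H_k = (kernel of ∂_k) / (image of ∂_{k+1}):

  H_0: rank C_0 − rank ∂_1 = 9 − 8 = 1, and the invariant factors of ∂_1 are all 1, so H_0 = Z.
  H_1: rank ker ∂_1 − rank ∂_2 = (27 − 8) − 17 = 2, and the invariant factors of ∂_2 are all 1, so H_1 = Z^2.
  H_2: rank ker ∂_2 − rank ∂_3 = (18 − 17) − 0 = 1, and there is no ∂_3, so H_2 = Z.

(K is a triangulation of the torus T^2.)

H_0 ≅ Z,  H_1 ≅ Z^2,  H_2 ≅ Z.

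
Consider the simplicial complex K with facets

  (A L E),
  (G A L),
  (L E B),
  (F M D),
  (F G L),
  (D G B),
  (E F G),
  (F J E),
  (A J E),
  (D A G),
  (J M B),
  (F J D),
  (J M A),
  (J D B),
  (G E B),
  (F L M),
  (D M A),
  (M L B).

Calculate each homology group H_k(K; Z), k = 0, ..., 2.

H_0 = Z,  H_1 = Z ⊕ Z/2Z,  H_2 = 0.

Order the vertices as A < B < D < E < F < G < J < L < M. Listing each simplex with vertices in this order, K has dimension 2 with simplices:

  0-simplices (9): A, B, D, E, F, G, J, L, M
  1-simplices (27): AD, AE, AG, AJ, AL, AM, BD, BE, BG, BJ, BL, BM, DF, DG, DJ, DM, EF, EG, EJ, EL, FG, FJ, FL, FM, GL, JM, LM
  2-simplices (18): ADG, ADM, AEJ, AEL, AGL, AJM, BDG, BDJ, BEG, BEL, BJM, BLM, DFJ, DFM, EFG, EFJ, FGL, FLM

so the chain groups are C_0 ≅ Z^9, C_1 ≅ Z^27, C_2 ≅ Z^18.

∂_1: C_1 → C_0 is given by ∂[p,q] = [q] − [p]. For instance
  ∂AL = L − A.
The 9×27 boundary matrix has rank 8 and Smith normal form diag(1,1,1,1,1,1,1,1).

The boundary map ∂_2: C_2 → C_1 maps a triangle to the signed sum of its edges. For instance
  ∂AEJ = EJ − AJ + AE,
  ∂BDJ = DJ − BJ + BD.
This gives a 27×18 integer matrix of rank 18; reducing to Smith normal form yields diagonal entries (1,1,1,1,1,1,1,1,1,1,1,1,1,1,1,1,1,2).

Now H_k = ker ∂_k / im ∂_{k+1}, so:

  H_0: rank C_0 − rank ∂_1 = 9 − 8 = 1, and the invariant factors of ∂_1 are all 1, so H_0 ≅ Z.
  H_1: rank ker ∂_1 − rank ∂_2 = (27 − 8) − 18 = 1, and ∂_2 has invariant factor 2 > 1, so H_1 ≅ Z ⊕ Z/2Z.
  H_2: rank ker ∂_2 − rank ∂_3 = (18 − 18) − 0 = 0, and there is no ∂_3, so H_2 ≅ 0.

As a check, the Euler characteristic is 9 − 27 + 18 = 0, which agrees with 1 − 1 + 0 = 0.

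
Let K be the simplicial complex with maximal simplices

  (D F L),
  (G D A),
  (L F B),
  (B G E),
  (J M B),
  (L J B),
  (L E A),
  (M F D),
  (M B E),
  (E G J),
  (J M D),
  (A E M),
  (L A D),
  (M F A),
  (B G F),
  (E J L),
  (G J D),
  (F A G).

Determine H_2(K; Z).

H_2 ≅ 0.

K has 9 vertices, 27 edges, 18 triangles.
rank ∂_2 = 18, rank ∂_3 = 0 ⇒ b_2 = 18 − 18 − 0 = 0. So H_2 ≅ 0.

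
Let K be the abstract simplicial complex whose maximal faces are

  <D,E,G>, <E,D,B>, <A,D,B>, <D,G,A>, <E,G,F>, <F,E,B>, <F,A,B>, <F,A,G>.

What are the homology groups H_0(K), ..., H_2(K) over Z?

Fix the vertex order A < B < D < E < F < G and write every simplex with vertices in increasing order. Then dim K = 2 and the simplices of K are:

  0-simplices (6): A, B, D, E, F, G
  1-simplices (12): AB, AD, AF, AG, BD, BE, BF, DE, DG, EF, EG, FG
  2-simplices (8): ABD, ABF, ADG, AFG, BDE, BEF, DEG, EFG

Hence C_0 ≅ Z^6, C_1 ≅ Z^12, C_2 ≅ Z^8.

∂_1: C_1 → C_0 maps an edge to its endpoints' difference, ∂[p,q] = q − p. For instance
  ∂AD = D − A.
The resulting 6×12 matrix has rank 5, and its Smith normal form has invariant factors (1,1,1,1,1).

The boundary map ∂_2: C_2 → C_1 sends each 2-simplex [p,q,r] to [q,r] − [p,r] + [p,q]. For instance
  ∂ADG = DG − AG + AD,
  ∂DEG = EG − DG + DE.
This gives a 12×8 integer matrix of rank 7; reducing to Smith normal form yields diagonal entries (1,1,1,1,1,1,1).

Reading off H_k = ker ∂_k / im ∂_{k+1}:

  H_0: rank C_0 − rank ∂_1 = 6 − 5 = 1, and the invariant factors of ∂_1 are all 1, so H_0 = Z.
  H_1: rank ker ∂_1 − rank ∂_2 = (12 − 5) − 7 = 0, and the invariant factors of ∂_2 are all 1, so H_1 = 0.
  H_2: rank ker ∂_2 − rank ∂_3 = (8 − 7) − 0 = 1, and there is no ∂_3, so H_2 = Z.

(K is a triangulation of the 2-sphere S^2.)

H_0 = Z,  H_1 = 0,  H_2 = Z.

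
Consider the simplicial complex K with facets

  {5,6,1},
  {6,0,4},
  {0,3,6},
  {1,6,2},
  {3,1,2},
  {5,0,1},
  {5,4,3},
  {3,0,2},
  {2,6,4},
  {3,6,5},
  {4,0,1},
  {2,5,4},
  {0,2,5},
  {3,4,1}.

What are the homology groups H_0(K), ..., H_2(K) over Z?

Fix the vertex order 0 < 1 < 2 < 3 < 4 < 5 < 6 and write every simplex with vertices in increasing order. Then dim K = 2 and the simplices of K are:

  0-simplices (7): [0], [1], [2], [3], [4], [5], [6]
  1-simplices (21): [0,1], [0,2], [0,3], [0,4], [0,5], [0,6], [1,2], [1,3], [1,4], [1,5], [1,6], [2,3], [2,4], [2,5], [2,6], [3,4], [3,5], [3,6], [4,5], [4,6], [5,6]
  2-simplices (14): [0,1,4], [0,1,5], [0,2,3], [0,2,5], [0,3,6], [0,4,6], [1,2,3], [1,2,6], [1,3,4], [1,5,6], [2,4,5], [2,4,6], [3,4,5], [3,5,6]

giving chain groups C_0 ≅ Z^7, C_1 ≅ Z^21, C_2 ≅ Z^14.

The boundary map ∂_1: C_1 → C_0 sends each edge [p,q] (with p < q) to q − p. For instance
  ∂[2,6] = [6] − [2].
The resulting 7×21 matrix has rank 6, and its Smith normal form has invariant factors (1,1,1,1,1,1).

∂_2: C_2 → C_1 acts by ∂[p,q,r] = [q,r] − [p,r] + [p,q]. For instance
  ∂[0,4,6] = [4,6] − [0,6] + [0,4],
  ∂[1,2,3] = [2,3] − [1,3] + [1,2].
This gives a 21×14 integer matrix of rank 13; reducing to Smith normal form yields diagonal entries (1,1,1,1,1,1,1,1,1,1,1,1,1).

From H_k ≅ ker(∂_k) / im(∂_{k+1}) we obtain:

  H_0: rank C_0 − rank ∂_1 = 7 − 6 = 1, and the invariant factors of ∂_1 are all 1, so H_0 = Z.
  H_1: rank ker ∂_1 − rank ∂_2 = (21 − 6) − 13 = 2, and the invariant factors of ∂_2 are all 1, so H_1 = Z^2.
  H_2: rank ker ∂_2 − rank ∂_3 = (14 − 13) − 0 = 1, and there is no ∂_3, so H_2 = Z.

H_0 = Z,  H_1 = Z^2,  H_2 = Z.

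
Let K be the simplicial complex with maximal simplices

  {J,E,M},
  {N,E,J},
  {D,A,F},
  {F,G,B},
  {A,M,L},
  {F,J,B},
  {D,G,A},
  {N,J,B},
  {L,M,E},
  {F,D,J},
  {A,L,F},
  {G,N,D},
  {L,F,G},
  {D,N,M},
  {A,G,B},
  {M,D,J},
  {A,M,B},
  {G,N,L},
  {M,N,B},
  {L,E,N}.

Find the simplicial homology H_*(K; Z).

K has 10 vertices, 30 edges, 20 triangles.
rank ∂_0 = 0, rank ∂_1 = 9 ⇒ b_0 = 10 − 0 − 9 = 1; all invariant factors of ∂_1 are 1 so no torsion. So H_0 ≅ Z.
rank ∂_1 = 9, rank ∂_2 = 20 ⇒ b_1 = 30 − 9 − 20 = 1; ∂_2 has invariant factor(s) [2] giving torsion. So H_1 ≅ Z ⊕ Z/2.
rank ∂_2 = 20, rank ∂_3 = 0 ⇒ b_2 = 20 − 20 − 0 = 0. So H_2 ≅ 0.

H_0 = Z,  H_1 = Z ⊕ Z/2,  H_2 = 0.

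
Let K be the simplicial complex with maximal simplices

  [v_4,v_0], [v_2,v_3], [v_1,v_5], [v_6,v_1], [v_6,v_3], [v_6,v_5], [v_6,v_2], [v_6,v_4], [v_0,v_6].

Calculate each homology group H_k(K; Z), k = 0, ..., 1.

H_0 = Z,  H_1 = Z^3.

Order the vertices as v_0 < v_1 < v_2 < v_3 < v_4 < v_5 < v_6. Listing each simplex with vertices in this order, K has dimension 1 with simplices:

  0-simplices (7): [v_0], [v_1], [v_2], [v_3], [v_4], [v_5], [v_6]
  1-simplices (9): [v_0,v_4], [v_0,v_6], [v_1,v_5], [v_1,v_6], [v_2,v_3], [v_2,v_6], [v_3,v_6], [v_4,v_6], [v_5,v_6]

Hence C_0 ≅ Z^7, C_1 ≅ Z^9.

∂_1: C_1 → C_0 sends each edge [p,q] (with p < q) to q − p. For instance
  ∂[v_0,v_4] = [v_4] − [v_0].
The 7×9 boundary matrix has rank 6 and Smith normal form diag(1,1,1,1,1,1).

Computing H_k = (kernel of ∂_k) / (image of ∂_{k+1}):

  H_0: rank C_0 − rank ∂_1 = 7 − 6 = 1, and the invariant factors of ∂_1 are all 1, so H_0 ≅ Z.
  H_1: rank ker ∂_1 − rank ∂_2 = (9 − 6) − 0 = 3, and there is no ∂_2, so H_1 ≅ Z^3.

As a check, the Euler characteristic is 7 − 9 = -2, which agrees with 1 − 3 = -2.
(K is a triangulation of a wedge of 3 circles.)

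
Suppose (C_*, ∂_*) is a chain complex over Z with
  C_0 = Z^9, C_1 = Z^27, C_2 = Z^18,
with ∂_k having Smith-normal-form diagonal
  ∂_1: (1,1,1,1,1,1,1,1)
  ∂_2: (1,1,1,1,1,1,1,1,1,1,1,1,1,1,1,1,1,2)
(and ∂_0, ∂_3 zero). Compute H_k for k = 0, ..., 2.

H_0: b_0 = 9 − 0 − 8 = 1; torsion from ∂_1 factors > 1: none. So H_0 ≅ Z.
H_1: b_1 = 27 − 8 − 18 = 1; torsion from ∂_2 factors > 1: [2]. So H_1 ≅ Z × Z/2.
H_2: b_2 = 18 − 18 − 0 = 0; torsion from ∂_3 factors > 1: none. So H_2 ≅ 0.

H_0 ≅ Z,  H_1 ≅ Z × Z/2,  H_2 = 0.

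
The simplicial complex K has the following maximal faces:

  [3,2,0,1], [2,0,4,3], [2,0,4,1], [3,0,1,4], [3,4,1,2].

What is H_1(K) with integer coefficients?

H_1 = 0.

Take the total order 0 < 1 < 2 < 3 < 4 on the vertex set. Then K (dimension 3) consists of the simplices:

  0-simplices (5): [0], [1], [2], [3], [4]
  1-simplices (10): [0,1], [0,2], [0,3], [0,4], [1,2], [1,3], [1,4], [2,3], [2,4], [3,4]
  2-simplices (10): [0,1,2], [0,1,3], [0,1,4], [0,2,3], [0,2,4], [0,3,4], [1,2,3], [1,2,4], [1,3,4], [2,3,4]
  3-simplices (5): [0,1,2,3], [0,1,2,4], [0,1,3,4], [0,2,3,4], [1,2,3,4]

Hence C_0 ≅ Z^5, C_1 ≅ Z^10, C_2 ≅ Z^10, C_3 ≅ Z^5.

Boundary ∂_1: C_1 → C_0 sends each edge [p,q] (with p < q) to q − p.
The resulting 5×10 matrix has rank 4, and its Smith normal form has invariant factors (1,1,1,1).

The boundary map ∂_2: C_2 → C_1 maps a triangle to the signed sum of its edges. For instance
  ∂[0,2,3] = [2,3] − [0,3] + [0,2],
  ∂[1,2,3] = [2,3] − [1,3] + [1,2].
This gives a 10×10 integer matrix of rank 6; reducing to Smith normal form yields diagonal entries (1,1,1,1,1,1).

The boundary map ∂_3: C_3 → C_2 sends each 3-simplex σ to the alternating sum Σ_i (−1)^i (σ with its i-th vertex removed). For instance
  ∂[0,1,2,4] = [1,2,4] − [0,2,4] + [0,1,4] − [0,1,2],
  ∂[0,2,3,4] = [2,3,4] − [0,3,4] + [0,2,4] − [0,2,3].
The resulting 10×5 matrix has rank 4, and its Smith normal form has invariant factors (1,1,1,1).

Reading off H_k = ker ∂_k / im ∂_{k+1}:

  H_1: rank ker ∂_1 − rank ∂_2 = (10 − 4) − 6 = 0, and the invariant factors of ∂_2 are all 1, so H_1 = 0.

(K is a triangulation of the 3-sphere S^3.)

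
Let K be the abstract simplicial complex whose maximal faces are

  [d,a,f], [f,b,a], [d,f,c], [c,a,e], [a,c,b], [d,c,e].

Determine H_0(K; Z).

We work with the vertex ordering a < b < c < d < e < f. The simplices of K, each written with vertices in increasing order, are:

  0-simplices (6): a, b, c, d, e, f
  1-simplices (12): ab, ac, ad, ae, af, bc, bf, cd, ce, cf, de, df
  2-simplices (6): abc, abf, ace, adf, cde, cdf

so the chain groups are C_0 ≅ Z^6, C_1 ≅ Z^12, C_2 ≅ Z^6.

∂_1: C_1 → C_0 sends each edge [p,q] (with p < q) to q − p.
This gives a 6×12 integer matrix of rank 5; reducing to Smith normal form yields diagonal entries (1,1,1,1,1).

Boundary ∂_2: C_2 → C_1 sends each 2-simplex [p,q,r] to [q,r] − [p,r] + [p,q]. For instance
  ∂cde = de − ce + cd,
  ∂adf = df − af + ad.
As a 12×6 matrix over Z this has rank 6, with invariant factors (1,1,1,1,1,1).

Now H_k = ker ∂_k / im ∂_{k+1}, so:

  H_0: rank C_0 − rank ∂_1 = 6 − 5 = 1, and the invariant factors of ∂_1 are all 1, so H_0 = Z.

(K is a triangulation of the cylinder S^1 x I.)

H_0 ≅ Z.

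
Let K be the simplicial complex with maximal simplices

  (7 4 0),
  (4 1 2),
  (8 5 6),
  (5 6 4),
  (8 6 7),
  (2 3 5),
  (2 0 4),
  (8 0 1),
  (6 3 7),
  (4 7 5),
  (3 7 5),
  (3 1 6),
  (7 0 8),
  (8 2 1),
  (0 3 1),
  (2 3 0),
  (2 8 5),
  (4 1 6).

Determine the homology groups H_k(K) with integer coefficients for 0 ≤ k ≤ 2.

H_0 = Z,  H_1 = Z × Z/2,  H_2 = 0.

K has 9 vertices, 27 edges, 18 triangles.
rank ∂_0 = 0, rank ∂_1 = 8 ⇒ b_0 = 9 − 0 − 8 = 1; all invariant factors of ∂_1 are 1 so no torsion. So H_0 ≅ Z.
rank ∂_1 = 8, rank ∂_2 = 18 ⇒ b_1 = 27 − 8 − 18 = 1; ∂_2 has invariant factor(s) [2] giving torsion. So H_1 ≅ Z × Z/2.
rank ∂_2 = 18, rank ∂_3 = 0 ⇒ b_2 = 18 − 18 − 0 = 0. So H_2 ≅ 0.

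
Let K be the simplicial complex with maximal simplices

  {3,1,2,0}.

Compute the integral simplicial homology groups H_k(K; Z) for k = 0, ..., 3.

Take the total order 0 < 1 < 2 < 3 on the vertex set. Then K (dimension 3) consists of the simplices:

  0-simplices (4): [0], [1], [2], [3]
  1-simplices (6): [0,1], [0,2], [0,3], [1,2], [1,3], [2,3]
  2-simplices (4): [0,1,2], [0,1,3], [0,2,3], [1,2,3]
  3-simplices (1): [0,1,2,3]

so the chain groups are C_0 ≅ Z^4, C_1 ≅ Z^6, C_2 ≅ Z^4, C_3 ≅ Z^1.

The boundary map ∂_1: C_1 → C_0 maps an edge to its endpoints' difference, ∂[p,q] = q − p. For instance
  ∂[2,3] = [3] − [2].
The resulting 4×6 matrix has rank 3, and its Smith normal form has invariant factors (1,1,1).

The boundary map ∂_2: C_2 → C_1 sends each 2-simplex [p,q,r] to [q,r] − [p,r] + [p,q]. For instance
  ∂[0,2,3] = [2,3] − [0,3] + [0,2],
  ∂[1,2,3] = [2,3] − [1,3] + [1,2].
The 6×4 boundary matrix has rank 3 and Smith normal form diag(1,1,1).

∂_3: C_3 → C_2 sends each 3-simplex σ to the alternating sum Σ_i (−1)^i (σ with its i-th vertex removed). For instance
  ∂[0,1,2,3] = [1,2,3] − [0,2,3] + [0,1,3] − [0,1,2].
As a 4×1 matrix over Z this has rank 1, with invariant factors (1).

Computing H_k = (kernel of ∂_k) / (image of ∂_{k+1}):

  H_0: rank C_0 − rank ∂_1 = 4 − 3 = 1, and the invariant factors of ∂_1 are all 1, so H_0 ≅ Z.
  H_1: rank ker ∂_1 − rank ∂_2 = (6 − 3) − 3 = 0, and the invariant factors of ∂_2 are all 1, so H_1 ≅ 0.
  H_2: rank ker ∂_2 − rank ∂_3 = (4 − 3) − 1 = 0, and the invariant factors of ∂_3 are all 1, so H_2 ≅ 0.
  H_3: rank ker ∂_3 − rank ∂_4 = (1 − 1) − 0 = 0, and there is no ∂_4, so H_3 ≅ 0.

As a check, the Euler characteristic is 4 − 6 + 4 − 1 = 1, which agrees with 1 − 0 + 0 − 0 = 1.

H_0 ≅ Z,  H_1 = 0,  H_2 = 0,  H_3 = 0.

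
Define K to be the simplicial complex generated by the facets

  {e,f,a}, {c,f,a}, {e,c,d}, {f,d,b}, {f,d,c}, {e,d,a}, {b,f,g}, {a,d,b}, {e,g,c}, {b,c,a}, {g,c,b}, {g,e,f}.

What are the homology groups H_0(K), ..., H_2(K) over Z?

We work with the vertex ordering a < b < c < d < e < f < g. The simplices of K, each written with vertices in increasing order, are:

  0-simplices (7): a, b, c, d, e, f, g
  1-simplices (18): ab, ac, ad, ae, af, bc, bd, bf, bg, cd, ce, cf, cg, de, df, ef, eg, fg
  2-simplices (12): abc, abd, acf, ade, aef, bcg, bdf, bfg, cde, cdf, ceg, efg

giving chain groups C_0 ≅ Z^7, C_1 ≅ Z^18, C_2 ≅ Z^12.

∂_1: C_1 → C_0 is given by ∂[p,q] = [q] − [p].
This gives a 7×18 integer matrix of rank 6; reducing to Smith normal form yields diagonal entries (1,1,1,1,1,1).

Boundary ∂_2: C_2 → C_1 maps a triangle to the signed sum of its edges. For instance
  ∂bcg = cg − bg + bc,
  ∂acf = cf − af + ac.
As a 18×12 matrix over Z this has rank 12, with invariant factors (1,1,1,1,1,1,1,1,1,1,1,2).

From H_k ≅ ker(∂_k) / im(∂_{k+1}) we obtain:

  H_0: rank C_0 − rank ∂_1 = 7 − 6 = 1, and the invariant factors of ∂_1 are all 1, so H_0 ≅ Z.
  H_1: rank ker ∂_1 − rank ∂_2 = (18 − 6) − 12 = 0, and ∂_2 has invariant factor 2 > 1, so H_1 ≅ Z/2.
  H_2: rank ker ∂_2 − rank ∂_3 = (12 − 12) − 0 = 0, and there is no ∂_3, so H_2 ≅ 0.

As a check, the Euler characteristic is 7 − 18 + 12 = 1, which agrees with 1 − 0 + 0 = 1.

H_0 ≅ Z,  H_1 ≅ Z/2,  H_2 = 0.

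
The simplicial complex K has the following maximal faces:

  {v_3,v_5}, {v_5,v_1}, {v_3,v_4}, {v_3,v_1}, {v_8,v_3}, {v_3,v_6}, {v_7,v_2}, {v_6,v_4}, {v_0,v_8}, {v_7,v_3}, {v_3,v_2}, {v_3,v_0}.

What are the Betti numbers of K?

Fix the vertex order v_0 < v_1 < v_2 < v_3 < v_4 < v_5 < v_6 < v_7 < v_8 and write every simplex with vertices in increasing order. Then dim K = 1 and the simplices of K are:

  0-simplices (9): [v_0], [v_1], [v_2], [v_3], [v_4], [v_5], [v_6], [v_7], [v_8]
  1-simplices (12): [v_0,v_3], [v_0,v_8], [v_1,v_3], [v_1,v_5], [v_2,v_3], [v_2,v_7], [v_3,v_4], [v_3,v_5], [v_3,v_6], [v_3,v_7], [v_3,v_8], [v_4,v_6]

Hence C_0 ≅ Z^9, C_1 ≅ Z^12.

Boundary ∂_1: C_1 → C_0 maps an edge to its endpoints' difference, ∂[p,q] = q − p. For instance
  ∂[v_2,v_7] = [v_7] − [v_2].
The 9×12 boundary matrix has rank 8 and Smith normal form diag(1,1,1,1,1,1,1,1).

Now H_k = ker ∂_k / im ∂_{k+1}, so:

  H_0: rank C_0 − rank ∂_1 = 9 − 8 = 1, and the invariant factors of ∂_1 are all 1, so H_0 ≅ Z.
  H_1: rank ker ∂_1 − rank ∂_2 = (12 − 8) − 0 = 4, and there is no ∂_2, so H_1 ≅ Z^4.

Hence the Betti numbers are b_0 = 1, b_1 = 4.

b_0 = 1, b_1 = 4.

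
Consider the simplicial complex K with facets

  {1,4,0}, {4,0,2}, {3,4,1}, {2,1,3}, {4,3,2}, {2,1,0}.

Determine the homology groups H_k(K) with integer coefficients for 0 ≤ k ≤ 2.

We work with the vertex ordering 0 < 1 < 2 < 3 < 4. The simplices of K, each written with vertices in increasing order, are:

  0-simplices (5): [0], [1], [2], [3], [4]
  1-simplices (9): [0,1], [0,2], [0,4], [1,2], [1,3], [1,4], [2,3], [2,4], [3,4]
  2-simplices (6): [0,1,2], [0,1,4], [0,2,4], [1,2,3], [1,3,4], [2,3,4]

giving chain groups C_0 ≅ Z^5, C_1 ≅ Z^9, C_2 ≅ Z^6.

∂_1: C_1 → C_0 sends each edge [p,q] (with p < q) to q − p.
The resulting 5×9 matrix has rank 4, and its Smith normal form has invariant factors (1,1,1,1).

The boundary map ∂_2: C_2 → C_1 sends each 2-simplex [p,q,r] to [q,r] − [p,r] + [p,q]. For instance
  ∂[1,3,4] = [3,4] − [1,4] + [1,3],
  ∂[0,2,4] = [2,4] − [0,4] + [0,2].
This gives a 9×6 integer matrix of rank 5; reducing to Smith normal form yields diagonal entries (1,1,1,1,1).

Now H_k = ker ∂_k / im ∂_{k+1}, so:

  H_0: rank C_0 − rank ∂_1 = 5 − 4 = 1, and the invariant factors of ∂_1 are all 1, so H_0 = Z.
  H_1: rank ker ∂_1 − rank ∂_2 = (9 − 4) − 5 = 0, and the invariant factors of ∂_2 are all 1, so H_1 = 0.
  H_2: rank ker ∂_2 − rank ∂_3 = (6 − 5) − 0 = 1, and there is no ∂_3, so H_2 = Z.

(K is a triangulation of the 2-sphere S^2.)

H_0 ≅ Z,  H_1 = 0,  H_2 ≅ Z.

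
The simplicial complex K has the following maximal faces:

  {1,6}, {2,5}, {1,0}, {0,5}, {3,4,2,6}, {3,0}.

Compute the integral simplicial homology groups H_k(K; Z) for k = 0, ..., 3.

H_0 = Z,  H_1 = Z^2,  H_2 = 0,  H_3 = 0.

K has 7 vertices, 11 edges, 4 triangles, 1 3-simplex.
rank ∂_0 = 0, rank ∂_1 = 6 ⇒ b_0 = 7 − 0 − 6 = 1; all invariant factors of ∂_1 are 1 so no torsion. So H_0 = Z.
rank ∂_1 = 6, rank ∂_2 = 3 ⇒ b_1 = 11 − 6 − 3 = 2; all invariant factors of ∂_2 are 1 so no torsion. So H_1 = Z^2.
rank ∂_2 = 3, rank ∂_3 = 1 ⇒ b_2 = 4 − 3 − 1 = 0; all invariant factors of ∂_3 are 1 so no torsion. So H_2 = 0.
rank ∂_3 = 1, rank ∂_4 = 0 ⇒ b_3 = 1 − 1 − 0 = 0. So H_3 = 0.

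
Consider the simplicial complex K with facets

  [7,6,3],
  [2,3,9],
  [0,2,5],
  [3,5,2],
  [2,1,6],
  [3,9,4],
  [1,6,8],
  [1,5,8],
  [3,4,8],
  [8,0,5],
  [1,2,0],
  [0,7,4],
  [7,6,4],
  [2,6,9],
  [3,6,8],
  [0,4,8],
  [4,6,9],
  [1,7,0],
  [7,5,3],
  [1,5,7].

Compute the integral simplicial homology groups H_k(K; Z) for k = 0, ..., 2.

Order the vertices as 0 < 1 < 2 < 3 < 4 < 5 < 6 < 7 < 8 < 9. Listing each simplex with vertices in this order, K has dimension 2 with simplices:

  0-simplices (10): [0], [1], [2], [3], [4], [5], [6], [7], [8], [9]
  1-simplices (30): (30 of them)
  2-simplices (20): (20 of them)

so the chain groups are C_0 ≅ Z^10, C_1 ≅ Z^30, C_2 ≅ Z^20.

Boundary ∂_1: C_1 → C_0 is given by ∂[p,q] = [q] − [p]. For instance
  ∂[3,9] = [9] − [3].
This gives a 10×30 integer matrix of rank 9; reducing to Smith normal form yields diagonal entries (1,1,1,1,1,1,1,1,1).

Boundary ∂_2: C_2 → C_1 sends each 2-simplex [p,q,r] to [q,r] − [p,r] + [p,q]. For instance
  ∂[1,5,7] = [5,7] − [1,7] + [1,5],
  ∂[1,6,8] = [6,8] − [1,8] + [1,6].
The resulting 30×20 matrix has rank 20, and its Smith normal form has invariant factors (1,1,1,1,1,1,1,1,1,1,1,1,1,1,1,1,1,1,1,2).

Reading off H_k = ker ∂_k / im ∂_{k+1}:

  H_0: rank C_0 − rank ∂_1 = 10 − 9 = 1, and the invariant factors of ∂_1 are all 1, so H_0 = Z.
  H_1: rank ker ∂_1 − rank ∂_2 = (30 − 9) − 20 = 1, and ∂_2 has invariant factor 2 > 1, so H_1 = Z ⊕ Z/2.
  H_2: rank ker ∂_2 − rank ∂_3 = (20 − 20) − 0 = 0, and there is no ∂_3, so H_2 = 0.

(K is a triangulation of the Klein bottle.)

H_0 = Z,  H_1 = Z ⊕ Z/2,  H_2 = 0.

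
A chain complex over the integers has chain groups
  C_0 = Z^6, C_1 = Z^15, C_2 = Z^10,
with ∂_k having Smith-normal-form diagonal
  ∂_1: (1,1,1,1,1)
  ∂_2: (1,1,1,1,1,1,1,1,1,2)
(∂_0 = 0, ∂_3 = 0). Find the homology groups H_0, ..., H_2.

H_0: b_0 = 6 − 0 − 5 = 1; torsion from ∂_1 factors > 1: none. So H_0 ≅ Z.
H_1: b_1 = 15 − 5 − 10 = 0; torsion from ∂_2 factors > 1: [2]. So H_1 ≅ Z/2.
H_2: b_2 = 10 − 10 − 0 = 0; torsion from ∂_3 factors > 1: none. So H_2 ≅ 0.

H_0 ≅ Z,  H_1 ≅ Z/2,  H_2 = 0.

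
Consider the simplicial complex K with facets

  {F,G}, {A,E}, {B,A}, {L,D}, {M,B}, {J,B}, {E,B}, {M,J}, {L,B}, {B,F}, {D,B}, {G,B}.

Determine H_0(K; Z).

H_0 ≅ Z.

Take the total order A < B < D < E < F < G < J < L < M on the vertex set. Then K (dimension 1) consists of the simplices:

  0-simplices (9): A, B, D, E, F, G, J, L, M
  1-simplices (12): AB, AE, BD, BE, BF, BG, BJ, BL, BM, DL, FG, JM

giving chain groups C_0 ≅ Z^9, C_1 ≅ Z^12.

Boundary ∂_1: C_1 → C_0 maps an edge to its endpoints' difference, ∂[p,q] = q − p.
As a 9×12 matrix over Z this has rank 8, with invariant factors (1,1,1,1,1,1,1,1).

Now H_k = ker ∂_k / im ∂_{k+1}, so:

  H_0: rank C_0 − rank ∂_1 = 9 − 8 = 1, and the invariant factors of ∂_1 are all 1, so H_0 ≅ Z.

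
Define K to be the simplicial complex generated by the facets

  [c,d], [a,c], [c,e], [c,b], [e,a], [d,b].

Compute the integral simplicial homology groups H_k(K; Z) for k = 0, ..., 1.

H_0 ≅ Z,  H_1 ≅ Z^2.

Order the vertices as a < b < c < d < e. Listing each simplex with vertices in this order, K has dimension 1 with simplices:

  0-simplices (5): a, b, c, d, e
  1-simplices (6): ac, ae, bc, bd, cd, ce

Hence C_0 ≅ Z^5, C_1 ≅ Z^6.

Boundary ∂_1: C_1 → C_0 is given by ∂[p,q] = [q] − [p].
The resulting 5×6 matrix has rank 4, and its Smith normal form has invariant factors (1,1,1,1).

Computing H_k = (kernel of ∂_k) / (image of ∂_{k+1}):

  H_0: rank C_0 − rank ∂_1 = 5 − 4 = 1, and the invariant factors of ∂_1 are all 1, so H_0 ≅ Z.
  H_1: rank ker ∂_1 − rank ∂_2 = (6 − 4) − 0 = 2, and there is no ∂_2, so H_1 ≅ Z^2.

As a check, the Euler characteristic is 5 − 6 = -1, which agrees with 1 − 2 = -1.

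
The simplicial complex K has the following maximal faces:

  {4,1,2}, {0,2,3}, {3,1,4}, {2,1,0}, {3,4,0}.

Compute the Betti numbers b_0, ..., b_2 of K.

Fix the vertex order 0 < 1 < 2 < 3 < 4 and write every simplex with vertices in increasing order. Then dim K = 2 and the simplices of K are:

  0-simplices (5): [0], [1], [2], [3], [4]
  1-simplices (10): [0,1], [0,2], [0,3], [0,4], [1,2], [1,3], [1,4], [2,3], [2,4], [3,4]
  2-simplices (5): [0,1,2], [0,2,3], [0,3,4], [1,2,4], [1,3,4]

so the chain groups are C_0 ≅ Z^5, C_1 ≅ Z^10, C_2 ≅ Z^5.

∂_1: C_1 → C_0 is given by ∂[p,q] = [q] − [p]. For instance
  ∂[0,3] = [3] − [0].
This gives a 5×10 integer matrix of rank 4; reducing to Smith normal form yields diagonal entries (1,1,1,1).

∂_2: C_2 → C_1 acts by ∂[p,q,r] = [q,r] − [p,r] + [p,q]. For instance
  ∂[0,1,2] = [1,2] − [0,2] + [0,1],
  ∂[1,3,4] = [3,4] − [1,4] + [1,3].
The 10×5 boundary matrix has rank 5 and Smith normal form diag(1,1,1,1,1).

Reading off H_k = ker ∂_k / im ∂_{k+1}:

  H_0: rank C_0 − rank ∂_1 = 5 − 4 = 1, and the invariant factors of ∂_1 are all 1, so H_0 ≅ Z.
  H_1: rank ker ∂_1 − rank ∂_2 = (10 − 4) − 5 = 1, and the invariant factors of ∂_2 are all 1, so H_1 ≅ Z.
  H_2: rank ker ∂_2 − rank ∂_3 = (5 − 5) − 0 = 0, and there is no ∂_3, so H_2 ≅ 0.

Hence the Betti numbers are b_0 = 1, b_1 = 1, b_2 = 0.

b_0 = 1, b_1 = 1, b_2 = 0.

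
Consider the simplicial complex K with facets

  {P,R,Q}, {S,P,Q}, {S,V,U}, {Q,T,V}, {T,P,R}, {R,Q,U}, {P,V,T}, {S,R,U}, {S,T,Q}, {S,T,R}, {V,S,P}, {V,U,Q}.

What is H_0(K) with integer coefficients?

H_0 = Z.

Fix the vertex order P < Q < R < S < T < U < V and write every simplex with vertices in increasing order. Then dim K = 2 and the simplices of K are:

  0-simplices (7): P, Q, R, S, T, U, V
  1-simplices (18): PQ, PR, PS, PT, PV, QR, QS, QT, QU, QV, RS, RT, RU, ST, SU, SV, TV, UV
  2-simplices (12): PQR, PQS, PRT, PSV, PTV, QRU, QST, QTV, QUV, RST, RSU, SUV

giving chain groups C_0 ≅ Z^7, C_1 ≅ Z^18, C_2 ≅ Z^12.

∂_1: C_1 → C_0 is given by ∂[p,q] = [q] − [p]. For instance
  ∂PS = S − P.
This gives a 7×18 integer matrix of rank 6; reducing to Smith normal form yields diagonal entries (1,1,1,1,1,1).

Boundary ∂_2: C_2 → C_1 maps a triangle to the signed sum of its edges. For instance
  ∂SUV = UV − SV + SU,
  ∂QRU = RU − QU + QR.
As a 18×12 matrix over Z this has rank 12, with invariant factors (1,1,1,1,1,1,1,1,1,1,1,2).

Computing H_k = (kernel of ∂_k) / (image of ∂_{k+1}):

  H_0: rank C_0 − rank ∂_1 = 7 − 6 = 1, and the invariant factors of ∂_1 are all 1, so H_0 ≅ Z.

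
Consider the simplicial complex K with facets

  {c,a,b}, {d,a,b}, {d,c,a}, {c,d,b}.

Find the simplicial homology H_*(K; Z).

H_0 = Z,  H_1 = 0,  H_2 = Z.

Take the total order a < b < c < d on the vertex set. Then K (dimension 2) consists of the simplices:

  0-simplices (4): a, b, c, d
  1-simplices (6): ab, ac, ad, bc, bd, cd
  2-simplices (4): abc, abd, acd, bcd

Hence C_0 ≅ Z^4, C_1 ≅ Z^6, C_2 ≅ Z^4.

∂_1: C_1 → C_0 maps an edge to its endpoints' difference, ∂[p,q] = q − p. For instance
  ∂bc = c − b.
As a 4×6 matrix over Z this has rank 3, with invariant factors (1,1,1).

The boundary map ∂_2: C_2 → C_1 acts by ∂[p,q,r] = [q,r] − [p,r] + [p,q]. For instance
  ∂abd = bd − ad + ab,
  ∂abc = bc − ac + ab.
The 6×4 boundary matrix has rank 3 and Smith normal form diag(1,1,1).

Computing H_k = (kernel of ∂_k) / (image of ∂_{k+1}):

  H_0: rank C_0 − rank ∂_1 = 4 − 3 = 1, and the invariant factors of ∂_1 are all 1, so H_0 ≅ Z.
  H_1: rank ker ∂_1 − rank ∂_2 = (6 − 3) − 3 = 0, and the invariant factors of ∂_2 are all 1, so H_1 ≅ 0.
  H_2: rank ker ∂_2 − rank ∂_3 = (4 − 3) − 0 = 1, and there is no ∂_3, so H_2 ≅ Z.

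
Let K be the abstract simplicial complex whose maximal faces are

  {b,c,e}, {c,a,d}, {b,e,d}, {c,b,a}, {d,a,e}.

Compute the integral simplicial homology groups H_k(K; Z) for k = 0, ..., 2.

H_0 ≅ Z,  H_1 ≅ Z,  H_2 = 0.

We work with the vertex ordering a < b < c < d < e. The simplices of K, each written with vertices in increasing order, are:

  0-simplices (5): a, b, c, d, e
  1-simplices (10): ab, ac, ad, ae, bc, bd, be, cd, ce, de
  2-simplices (5): abc, acd, ade, bce, bde

so the chain groups are C_0 ≅ Z^5, C_1 ≅ Z^10, C_2 ≅ Z^5.

Boundary ∂_1: C_1 → C_0 sends each edge [p,q] (with p < q) to q − p.
This gives a 5×10 integer matrix of rank 4; reducing to Smith normal form yields diagonal entries (1,1,1,1).

The boundary map ∂_2: C_2 → C_1 acts by ∂[p,q,r] = [q,r] − [p,r] + [p,q]. For instance
  ∂bce = ce − be + bc,
  ∂ade = de − ae + ad.
This gives a 10×5 integer matrix of rank 5; reducing to Smith normal form yields diagonal entries (1,1,1,1,1).

Computing H_k = (kernel of ∂_k) / (image of ∂_{k+1}):

  H_0: rank C_0 − rank ∂_1 = 5 − 4 = 1, and the invariant factors of ∂_1 are all 1, so H_0 ≅ Z.
  H_1: rank ker ∂_1 − rank ∂_2 = (10 − 4) − 5 = 1, and the invariant factors of ∂_2 are all 1, so H_1 ≅ Z.
  H_2: rank ker ∂_2 − rank ∂_3 = (5 − 5) − 0 = 0, and there is no ∂_3, so H_2 ≅ 0.

(K is a triangulation of the Möbius band.)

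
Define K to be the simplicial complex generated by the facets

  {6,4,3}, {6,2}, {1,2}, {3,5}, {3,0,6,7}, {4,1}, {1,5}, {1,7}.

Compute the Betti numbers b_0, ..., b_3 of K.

Order the vertices as 0 < 1 < 2 < 3 < 4 < 5 < 6 < 7. Listing each simplex with vertices in this order, K has dimension 3 with simplices:

  0-simplices (8): [0], [1], [2], [3], [4], [5], [6], [7]
  1-simplices (14): [0,3], [0,6], [0,7], [1,2], [1,4], [1,5], [1,7], [2,6], [3,4], [3,5], [3,6], [3,7], [4,6], [6,7]
  2-simplices (5): [0,3,6], [0,3,7], [0,6,7], [3,4,6], [3,6,7]
  3-simplices (1): [0,3,6,7]

so the chain groups are C_0 ≅ Z^8, C_1 ≅ Z^14, C_2 ≅ Z^5, C_3 ≅ Z^1.

Boundary ∂_1: C_1 → C_0 maps an edge to its endpoints' difference, ∂[p,q] = q − p.
The 8×14 boundary matrix has rank 7 and Smith normal form diag(1,1,1,1,1,1,1).

Boundary ∂_2: C_2 → C_1 maps a triangle to the signed sum of its edges. For instance
  ∂[0,3,7] = [3,7] − [0,7] + [0,3],
  ∂[3,6,7] = [6,7] − [3,7] + [3,6].
The 14×5 boundary matrix has rank 4 and Smith normal form diag(1,1,1,1).

The boundary map ∂_3: C_3 → C_2 sends each 3-simplex σ to the alternating sum Σ_i (−1)^i (σ with its i-th vertex removed). For instance
  ∂[0,3,6,7] = [3,6,7] − [0,6,7] + [0,3,7] − [0,3,6].
The resulting 5×1 matrix has rank 1, and its Smith normal form has invariant factors (1).

Computing H_k = (kernel of ∂_k) / (image of ∂_{k+1}):

  H_0: rank C_0 − rank ∂_1 = 8 − 7 = 1, and the invariant factors of ∂_1 are all 1, so H_0 = Z.
  H_1: rank ker ∂_1 − rank ∂_2 = (14 − 7) − 4 = 3, and the invariant factors of ∂_2 are all 1, so H_1 = Z^3.
  H_2: rank ker ∂_2 − rank ∂_3 = (5 − 4) − 1 = 0, and the invariant factors of ∂_3 are all 1, so H_2 = 0.
  H_3: rank ker ∂_3 − rank ∂_4 = (1 − 1) − 0 = 0, and there is no ∂_4, so H_3 = 0.

Hence the Betti numbers are b_0 = 1, b_1 = 3, b_2 = 0, b_3 = 0.

b_0 = 1, b_1 = 3, b_2 = 0, b_3 = 0.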